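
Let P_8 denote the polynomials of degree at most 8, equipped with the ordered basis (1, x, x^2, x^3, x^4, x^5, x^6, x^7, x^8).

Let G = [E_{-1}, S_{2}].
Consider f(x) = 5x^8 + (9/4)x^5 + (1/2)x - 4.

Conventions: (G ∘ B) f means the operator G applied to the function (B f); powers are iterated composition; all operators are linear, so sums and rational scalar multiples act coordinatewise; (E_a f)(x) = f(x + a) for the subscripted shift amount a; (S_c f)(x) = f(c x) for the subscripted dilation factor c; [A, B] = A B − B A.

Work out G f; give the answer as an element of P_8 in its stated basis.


g(x) = -5120x^7 + 26880x^6 - 62720x^5 + 83820x^4 - 68900x^3 + 34650x^2 - (19645/2)x + 4819/4

S_{2} f = 1280x^8 + 72x^5 + x - 4
E_{-1} S_{2} f = 1280x^8 - 10240x^7 + 35840x^6 - 71608x^5 + 89240x^4 - 70960x^3 + 35120x^2 - 9879x + 1203
E_{-1} f = 5x^8 - 40x^7 + 140x^6 - (1111/4)x^5 + (1355/4)x^4 - (515/2)x^3 + (235/2)x^2 - (113/4)x - 7/4
S_{2} E_{-1} f = 1280x^8 - 5120x^7 + 8960x^6 - 8888x^5 + 5420x^4 - 2060x^3 + 470x^2 - (113/2)x - 7/4
[E_{-1}, S_{2}] f = -5120x^7 + 26880x^6 - 62720x^5 + 83820x^4 - 68900x^3 + 34650x^2 - (19645/2)x + 4819/4


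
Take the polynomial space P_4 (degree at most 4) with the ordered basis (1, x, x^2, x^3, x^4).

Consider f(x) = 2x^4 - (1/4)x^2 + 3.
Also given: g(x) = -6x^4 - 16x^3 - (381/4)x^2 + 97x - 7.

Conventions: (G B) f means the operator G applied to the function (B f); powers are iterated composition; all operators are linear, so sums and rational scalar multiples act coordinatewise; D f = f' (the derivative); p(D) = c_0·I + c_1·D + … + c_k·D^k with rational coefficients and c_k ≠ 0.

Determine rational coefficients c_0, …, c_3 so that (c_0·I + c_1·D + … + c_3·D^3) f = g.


D^0 f = 2x^4 - (1/4)x^2 + 3
D^1 f = 8x^3 - (1/2)x
D^2 f = 24x^2 - 1/2
D^3 f = 48x
matching coefficients of g against c_0 f + c_1 Df + … from the top degree down determines the c_i
solution: c_0 = -3, c_1 = -2, c_2 = -4, c_3 = 2

p(D) = -3·I − 2·D − 4·D^2 + 2·D^3, i.e. c_0 = -3, c_1 = -2, c_2 = -4, c_3 = 2


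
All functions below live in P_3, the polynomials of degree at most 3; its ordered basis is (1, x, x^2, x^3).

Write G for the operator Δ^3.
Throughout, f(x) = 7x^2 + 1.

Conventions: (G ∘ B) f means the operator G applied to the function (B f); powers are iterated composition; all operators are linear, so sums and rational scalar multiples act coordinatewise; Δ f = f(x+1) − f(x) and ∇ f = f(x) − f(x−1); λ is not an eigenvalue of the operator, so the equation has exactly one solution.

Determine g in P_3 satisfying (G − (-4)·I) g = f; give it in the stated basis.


write g with unknown coordinates in the stated basis and equate coefficients in (G − (-4)·I) g = f
solving from the highest basis element down gives g = (7/4)x^2 + 1/4
check: G g = 0
so G g − (-4)·g = 7x^2 + 1 = f ✓

g(x) = (7/4)x^2 + 1/4


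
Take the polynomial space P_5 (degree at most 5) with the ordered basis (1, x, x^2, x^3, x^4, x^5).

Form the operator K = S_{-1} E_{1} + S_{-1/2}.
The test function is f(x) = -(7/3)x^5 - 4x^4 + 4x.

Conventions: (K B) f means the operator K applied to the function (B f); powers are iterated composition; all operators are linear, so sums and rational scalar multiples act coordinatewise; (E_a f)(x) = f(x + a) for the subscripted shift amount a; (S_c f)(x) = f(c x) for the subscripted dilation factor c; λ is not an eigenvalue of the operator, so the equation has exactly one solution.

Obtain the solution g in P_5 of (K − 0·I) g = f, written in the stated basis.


write g with unknown coordinates in the stated basis and equate coefficients in (K − 0·I) g = f
solving from the highest basis element down gives g = (224/99)x^5 - (24256/1683)x^4 + (157184/5049)x^3 - (66304/2805)x^2 - (21224/8415)x + 90604/25245
check: K g = -(7/3)x^5 - 4x^4 + 4x
so K g − 0·g = -(7/3)x^5 - 4x^4 + 4x = f ✓

the result is g(x) = (224/99)x^5 - (24256/1683)x^4 + (157184/5049)x^3 - (66304/2805)x^2 - (21224/8415)x + 90604/25245


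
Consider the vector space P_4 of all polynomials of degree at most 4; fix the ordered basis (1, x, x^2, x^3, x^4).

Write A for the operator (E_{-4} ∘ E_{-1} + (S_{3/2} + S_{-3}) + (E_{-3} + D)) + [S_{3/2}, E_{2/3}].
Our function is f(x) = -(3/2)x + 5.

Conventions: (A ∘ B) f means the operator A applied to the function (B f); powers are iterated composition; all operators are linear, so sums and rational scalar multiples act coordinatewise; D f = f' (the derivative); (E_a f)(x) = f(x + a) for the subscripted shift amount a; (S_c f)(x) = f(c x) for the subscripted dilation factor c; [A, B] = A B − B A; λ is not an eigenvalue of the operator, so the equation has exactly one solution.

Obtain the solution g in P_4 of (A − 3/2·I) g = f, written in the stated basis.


the result is g(x) = (3/2)x + 32/5

write g with unknown coordinates in the stated basis and equate coefficients in (A − 3/2·I) g = f
solving from the highest basis element down gives g = (3/2)x + 32/5
check: A g = (3/4)x + 73/5
so A g − 3/2·g = -(3/2)x + 5 = f ✓


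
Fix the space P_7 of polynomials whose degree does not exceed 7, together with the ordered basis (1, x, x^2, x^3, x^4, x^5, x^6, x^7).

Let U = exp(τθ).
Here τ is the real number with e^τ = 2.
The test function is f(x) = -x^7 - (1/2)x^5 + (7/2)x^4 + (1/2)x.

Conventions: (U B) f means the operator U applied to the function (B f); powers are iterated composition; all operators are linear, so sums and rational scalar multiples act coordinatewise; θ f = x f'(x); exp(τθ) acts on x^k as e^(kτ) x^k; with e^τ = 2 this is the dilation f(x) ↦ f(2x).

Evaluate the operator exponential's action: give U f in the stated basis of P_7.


the result is g(x) = -128x^7 - 16x^5 + 56x^4 + x

exp(τθ) x^k = e^(kτ) x^k; with e^τ = 2 this sends x^k to 2^k x^k
x ↦ 2 x
x^4 ↦ 16 x^4
x^5 ↦ 32 x^5
x^7 ↦ 128 x^7
applying this coordinatewise to f: exp(τθ) f = -128x^7 - 16x^5 + 56x^4 + x


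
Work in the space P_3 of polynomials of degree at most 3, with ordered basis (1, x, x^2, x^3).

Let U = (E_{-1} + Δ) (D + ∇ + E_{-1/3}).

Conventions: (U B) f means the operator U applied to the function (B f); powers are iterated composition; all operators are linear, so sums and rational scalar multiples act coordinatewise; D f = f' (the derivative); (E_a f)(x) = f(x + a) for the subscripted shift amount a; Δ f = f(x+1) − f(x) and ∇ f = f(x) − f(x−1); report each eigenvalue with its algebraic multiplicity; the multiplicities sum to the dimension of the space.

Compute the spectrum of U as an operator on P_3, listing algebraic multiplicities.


image of 1: 1
image of x: x + 5/3
image of x^2: x^2 + (10/3)x + 10/9
image of x^3: x^3 + 5x^2 + (10/3)x + 296/27
the matrix is upper triangular; its diagonal is (1, 1, 1, 1)
for a triangular matrix the eigenvalues are the diagonal entries, with algebraic multiplicity their repetition count

λ = 1 (multiplicity 4)


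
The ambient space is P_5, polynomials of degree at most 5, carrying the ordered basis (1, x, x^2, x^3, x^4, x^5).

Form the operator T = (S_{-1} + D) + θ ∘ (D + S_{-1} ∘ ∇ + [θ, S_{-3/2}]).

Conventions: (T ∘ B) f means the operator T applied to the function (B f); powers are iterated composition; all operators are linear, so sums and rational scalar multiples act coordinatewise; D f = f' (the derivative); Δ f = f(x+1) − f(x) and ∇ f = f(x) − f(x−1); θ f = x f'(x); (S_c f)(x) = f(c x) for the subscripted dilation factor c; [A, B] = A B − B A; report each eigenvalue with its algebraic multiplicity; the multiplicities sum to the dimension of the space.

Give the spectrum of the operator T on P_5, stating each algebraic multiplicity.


image of 1: 1
image of x: -x + 1
image of x^2: x^2 + 2x
image of x^3: -x^3 + 15x^2 + 3x
image of x^4: x^4 + 4x^3 - 12x^2 - 4x
image of x^5: -x^5 + 45x^4 + 30x^3 + 20x^2 + 5x
the matrix is upper triangular; its diagonal is (1, -1, 1, -1, 1, -1)
for a triangular matrix the eigenvalues are the diagonal entries, with algebraic multiplicity their repetition count

λ = -1 (multiplicity 3), λ = 1 (multiplicity 3)


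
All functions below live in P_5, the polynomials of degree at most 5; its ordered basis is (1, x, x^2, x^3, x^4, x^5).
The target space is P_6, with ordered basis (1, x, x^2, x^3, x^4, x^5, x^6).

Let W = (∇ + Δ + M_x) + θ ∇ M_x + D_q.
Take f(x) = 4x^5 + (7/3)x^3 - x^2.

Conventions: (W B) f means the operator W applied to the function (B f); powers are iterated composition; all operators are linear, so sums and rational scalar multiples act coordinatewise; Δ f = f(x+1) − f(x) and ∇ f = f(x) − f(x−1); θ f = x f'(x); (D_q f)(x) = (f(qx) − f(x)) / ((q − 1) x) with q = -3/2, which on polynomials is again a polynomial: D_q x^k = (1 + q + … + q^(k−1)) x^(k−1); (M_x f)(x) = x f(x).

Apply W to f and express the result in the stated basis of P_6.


∇ f = 20x^4 - 40x^3 + 47x^2 - 29x + 22/3
Δ f = 20x^4 + 40x^3 + 47x^2 + 25x + 16/3
M_x f = 4x^6 + (7/3)x^4 - x^3
(∇ + Δ + M_x) f = 4x^6 + (127/3)x^4 - x^3 + 94x^2 - 4x + 38/3
M_x f = 4x^6 + (7/3)x^4 - x^3
∇ M_x f = 24x^5 - 60x^4 + (268/3)x^3 - 77x^2 + (109/3)x - 22/3
θ ∇ M_x f = 120x^5 - 240x^4 + 268x^3 - 154x^2 + (109/3)x
D_q f = (55/4)x^4 + (49/12)x^2 + (1/2)x
((∇ + Δ + M_x) + θ ∇ M_x + D_q) f = 4x^6 + 120x^5 - (2207/12)x^4 + 267x^3 - (671/12)x^2 + (197/6)x + 38/3

g(x) = 4x^6 + 120x^5 - (2207/12)x^4 + 267x^3 - (671/12)x^2 + (197/6)x + 38/3


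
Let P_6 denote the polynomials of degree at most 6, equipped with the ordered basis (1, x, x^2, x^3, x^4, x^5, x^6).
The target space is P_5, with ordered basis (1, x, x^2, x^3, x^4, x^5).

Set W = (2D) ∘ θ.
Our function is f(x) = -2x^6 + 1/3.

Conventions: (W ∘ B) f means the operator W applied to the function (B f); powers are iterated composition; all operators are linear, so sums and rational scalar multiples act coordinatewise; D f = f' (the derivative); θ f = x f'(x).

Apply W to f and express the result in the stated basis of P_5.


θ f = -12x^6
D θ f = -72x^5
(2D) θ f = -144x^5

the result is g(x) = -144x^5


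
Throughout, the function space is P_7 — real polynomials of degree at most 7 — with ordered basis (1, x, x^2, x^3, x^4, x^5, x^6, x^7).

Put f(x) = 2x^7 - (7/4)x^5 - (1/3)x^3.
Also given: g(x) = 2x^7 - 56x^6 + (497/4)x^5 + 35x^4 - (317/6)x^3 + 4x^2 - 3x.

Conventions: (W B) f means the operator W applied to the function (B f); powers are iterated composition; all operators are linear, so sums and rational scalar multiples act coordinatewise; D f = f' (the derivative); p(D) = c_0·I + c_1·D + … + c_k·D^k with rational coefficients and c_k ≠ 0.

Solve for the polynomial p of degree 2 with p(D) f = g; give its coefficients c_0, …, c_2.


D^0 f = 2x^7 - (7/4)x^5 - (1/3)x^3
D^1 f = 14x^6 - (35/4)x^4 - x^2
D^2 f = 84x^5 - 35x^3 - 2x
matching coefficients of g against c_0 f + c_1 Df + … from the top degree down determines the c_i
solution: c_0 = 1, c_1 = -4, c_2 = 3/2

c_0 = 1, c_1 = -4, c_2 = 3/2


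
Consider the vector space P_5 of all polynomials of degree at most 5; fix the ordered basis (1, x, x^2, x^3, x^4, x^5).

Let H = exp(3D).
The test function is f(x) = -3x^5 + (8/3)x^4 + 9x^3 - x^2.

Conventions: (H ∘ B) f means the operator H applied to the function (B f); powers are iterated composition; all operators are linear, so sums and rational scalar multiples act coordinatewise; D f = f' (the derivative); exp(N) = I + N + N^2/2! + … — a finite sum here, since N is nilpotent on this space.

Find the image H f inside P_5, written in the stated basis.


g(x) = -3x^5 - (127/3)x^4 - 229x^3 - 586x^2 - 690x - 279

order-1 term: -45x^4 + 32x^3 + 81x^2 - 6x
order-2 term: -270x^3 + 144x^2 + 243x - 9
order-3 term: -810x^2 + 288x + 243
order-4 term: -1215x + 216
order-5 term: -729
the series for exp(3D) f terminates at order 5
exp(3D) f = -3x^5 - (127/3)x^4 - 229x^3 - 586x^2 - 690x - 279


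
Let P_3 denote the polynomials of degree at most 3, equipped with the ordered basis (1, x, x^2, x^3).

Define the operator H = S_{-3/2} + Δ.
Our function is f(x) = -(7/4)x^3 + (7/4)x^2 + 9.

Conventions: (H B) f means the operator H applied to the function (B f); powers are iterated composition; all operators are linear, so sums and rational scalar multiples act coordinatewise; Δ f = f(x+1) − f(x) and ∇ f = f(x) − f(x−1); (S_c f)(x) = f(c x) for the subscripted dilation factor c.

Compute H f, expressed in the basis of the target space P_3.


S_{-3/2} f = (189/32)x^3 + (63/16)x^2 + 9
Δ f = -(21/4)x^2 - (7/4)x
(S_{-3/2} + Δ) f = (189/32)x^3 - (21/16)x^2 - (7/4)x + 9

the result is g(x) = (189/32)x^3 - (21/16)x^2 - (7/4)x + 9


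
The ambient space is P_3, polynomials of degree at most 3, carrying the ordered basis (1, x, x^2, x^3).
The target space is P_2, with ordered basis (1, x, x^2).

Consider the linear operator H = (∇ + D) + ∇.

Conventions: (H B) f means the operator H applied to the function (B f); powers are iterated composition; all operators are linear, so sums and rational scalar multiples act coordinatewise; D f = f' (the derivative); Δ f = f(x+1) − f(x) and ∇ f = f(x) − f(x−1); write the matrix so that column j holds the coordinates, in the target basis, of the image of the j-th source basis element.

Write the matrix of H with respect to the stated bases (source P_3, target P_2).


image of 1: 0
image of x: 3
image of x^2: 6x - 2
image of x^3: 9x^2 - 6x + 2
each image's coordinates form column j of the matrix

the matrix is [[0, 3, -2, 2]; [0, 0, 6, -6]; [0, 0, 0, 9]] (rows listed top to bottom)


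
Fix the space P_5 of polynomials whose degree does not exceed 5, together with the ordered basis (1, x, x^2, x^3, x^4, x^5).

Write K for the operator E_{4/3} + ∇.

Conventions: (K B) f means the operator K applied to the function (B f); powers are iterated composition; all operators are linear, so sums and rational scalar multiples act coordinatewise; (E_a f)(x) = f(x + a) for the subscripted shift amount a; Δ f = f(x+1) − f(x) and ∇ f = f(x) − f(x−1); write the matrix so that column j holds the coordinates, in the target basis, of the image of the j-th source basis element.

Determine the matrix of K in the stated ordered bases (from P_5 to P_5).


image of 1: 1
image of x: x + 7/3
image of x^2: x^2 + (14/3)x + 7/9
image of x^3: x^3 + 7x^2 + (7/3)x + 91/27
image of x^4: x^4 + (28/3)x^3 + (14/3)x^2 + (364/27)x + 175/81
image of x^5: x^5 + (35/3)x^4 + (70/9)x^3 + (910/27)x^2 + (875/81)x + 1267/243
each image's coordinates form column j of the matrix

the matrix is [[1, 7/3, 7/9, 91/27, 175/81, 1267/243]; [0, 1, 14/3, 7/3, 364/27, 875/81]; [0, 0, 1, 7, 14/3, 910/27]; [0, 0, 0, 1, 28/3, 70/9]; [0, 0, 0, 0, 1, 35/3]; [0, 0, 0, 0, 0, 1]] (rows listed top to bottom)


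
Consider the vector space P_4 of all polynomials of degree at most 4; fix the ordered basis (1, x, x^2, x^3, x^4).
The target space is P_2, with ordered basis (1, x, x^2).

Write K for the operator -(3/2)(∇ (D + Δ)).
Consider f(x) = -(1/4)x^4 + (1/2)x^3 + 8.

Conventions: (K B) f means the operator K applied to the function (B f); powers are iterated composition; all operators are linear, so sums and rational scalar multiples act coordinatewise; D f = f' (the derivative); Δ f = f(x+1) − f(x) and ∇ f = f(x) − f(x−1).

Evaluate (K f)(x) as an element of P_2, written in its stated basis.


the image equals g(x) = 9x^2 - (27/2)x + 9/2

D f = -x^3 + (3/2)x^2
Δ f = -x^3 + (1/2)x + 1/4
(D + Δ) f = -2x^3 + (3/2)x^2 + (1/2)x + 1/4
∇ (D + Δ) f = -6x^2 + 9x - 3
(-(3/2)(∇ (D + Δ))) f = 9x^2 - (27/2)x + 9/2


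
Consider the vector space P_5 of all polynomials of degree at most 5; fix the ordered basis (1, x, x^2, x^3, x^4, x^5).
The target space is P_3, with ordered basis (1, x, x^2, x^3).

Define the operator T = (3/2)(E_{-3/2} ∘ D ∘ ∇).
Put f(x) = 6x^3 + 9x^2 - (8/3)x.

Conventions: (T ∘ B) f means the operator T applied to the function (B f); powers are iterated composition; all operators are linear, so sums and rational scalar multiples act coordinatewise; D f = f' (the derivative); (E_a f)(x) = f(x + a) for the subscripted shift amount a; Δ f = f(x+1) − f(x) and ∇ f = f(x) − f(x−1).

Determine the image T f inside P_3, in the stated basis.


the image equals g(x) = 54x - 81

∇ f = 18x^2 - 17/3
D ∇ f = 36x
E_{-3/2} D ∇ f = 36x - 54
((3/2)(E_{-3/2} ∘ D ∘ ∇)) f = 54x - 81


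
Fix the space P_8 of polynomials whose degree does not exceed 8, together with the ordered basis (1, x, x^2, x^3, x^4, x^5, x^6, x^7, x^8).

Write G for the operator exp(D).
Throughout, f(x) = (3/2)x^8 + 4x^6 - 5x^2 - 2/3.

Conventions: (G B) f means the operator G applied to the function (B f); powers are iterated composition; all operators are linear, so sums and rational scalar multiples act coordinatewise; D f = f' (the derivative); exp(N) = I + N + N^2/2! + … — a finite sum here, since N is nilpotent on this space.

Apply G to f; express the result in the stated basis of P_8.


the result is g(x) = (3/2)x^8 + 12x^7 + 46x^6 + 108x^5 + 165x^4 + 164x^3 + 97x^2 + 26x - 1/6

order-1 term: 12x^7 + 24x^5 - 10x
order-2 term: 42x^6 + 60x^4 - 5
order-3 term: 84x^5 + 80x^3
order-4 term: 105x^4 + 60x^2
order-5 term: 84x^3 + 24x
order-6 term: 42x^2 + 4
order-7 term: 12x
order-8 term: 3/2
the series for exp(D) f terminates at order 8
exp(D) f = (3/2)x^8 + 12x^7 + 46x^6 + 108x^5 + 165x^4 + 164x^3 + 97x^2 + 26x - 1/6


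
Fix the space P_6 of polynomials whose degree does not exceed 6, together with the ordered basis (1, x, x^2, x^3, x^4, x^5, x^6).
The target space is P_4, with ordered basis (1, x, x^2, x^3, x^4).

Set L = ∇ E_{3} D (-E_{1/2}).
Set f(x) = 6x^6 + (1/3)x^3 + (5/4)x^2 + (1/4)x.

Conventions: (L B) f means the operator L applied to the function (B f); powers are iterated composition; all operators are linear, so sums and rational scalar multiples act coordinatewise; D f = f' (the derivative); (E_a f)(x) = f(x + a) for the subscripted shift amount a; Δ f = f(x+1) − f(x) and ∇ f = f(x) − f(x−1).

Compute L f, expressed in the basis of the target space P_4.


E_{1/2} f = 6x^6 + 18x^5 + (45/2)x^4 + (46/3)x^3 + (59/8)x^2 + (23/8)x + 55/96
(-E_{1/2}) f = -6x^6 - 18x^5 - (45/2)x^4 - (46/3)x^3 - (59/8)x^2 - (23/8)x - 55/96
D (-E_{1/2}) f = -36x^5 - 90x^4 - 90x^3 - 46x^2 - (59/4)x - 23/8
E_{3} D (-E_{1/2}) f = -36x^5 - 630x^4 - 4410x^3 - 15436x^2 - (108083/4)x - 151433/8
∇ E_{3} D (-E_{1/2}) f = -180x^4 - 2160x^3 - 9810x^2 - 19982x - 61603/4

the image equals g(x) = -180x^4 - 2160x^3 - 9810x^2 - 19982x - 61603/4


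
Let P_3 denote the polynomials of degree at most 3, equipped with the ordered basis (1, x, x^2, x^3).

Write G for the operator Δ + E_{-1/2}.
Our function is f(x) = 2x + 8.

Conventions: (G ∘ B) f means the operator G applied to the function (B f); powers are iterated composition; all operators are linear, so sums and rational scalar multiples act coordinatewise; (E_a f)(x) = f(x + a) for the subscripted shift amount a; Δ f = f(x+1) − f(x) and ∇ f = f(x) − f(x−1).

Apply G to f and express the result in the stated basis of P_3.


Δ f = 2
E_{-1/2} f = 2x + 7
(Δ + E_{-1/2}) f = 2x + 9

the result is g(x) = 2x + 9


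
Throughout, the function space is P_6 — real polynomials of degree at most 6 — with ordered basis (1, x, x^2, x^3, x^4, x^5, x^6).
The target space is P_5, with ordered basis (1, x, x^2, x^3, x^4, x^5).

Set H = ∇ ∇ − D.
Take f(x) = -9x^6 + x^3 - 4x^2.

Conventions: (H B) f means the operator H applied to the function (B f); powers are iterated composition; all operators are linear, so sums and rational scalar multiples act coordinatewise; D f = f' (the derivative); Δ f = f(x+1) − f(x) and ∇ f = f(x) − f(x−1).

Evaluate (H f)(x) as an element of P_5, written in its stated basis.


the image equals g(x) = 54x^5 - 270x^4 + 1080x^3 - 1893x^2 + 1634x - 572

∇ f = -54x^5 + 135x^4 - 180x^3 + 138x^2 - 65x + 14
∇ ∇ f = -270x^4 + 1080x^3 - 1890x^2 + 1626x - 572
D f = -54x^5 + 3x^2 - 8x
(-D) f = 54x^5 - 3x^2 + 8x
(∇ ∇ − D) f = 54x^5 - 270x^4 + 1080x^3 - 1893x^2 + 1634x - 572


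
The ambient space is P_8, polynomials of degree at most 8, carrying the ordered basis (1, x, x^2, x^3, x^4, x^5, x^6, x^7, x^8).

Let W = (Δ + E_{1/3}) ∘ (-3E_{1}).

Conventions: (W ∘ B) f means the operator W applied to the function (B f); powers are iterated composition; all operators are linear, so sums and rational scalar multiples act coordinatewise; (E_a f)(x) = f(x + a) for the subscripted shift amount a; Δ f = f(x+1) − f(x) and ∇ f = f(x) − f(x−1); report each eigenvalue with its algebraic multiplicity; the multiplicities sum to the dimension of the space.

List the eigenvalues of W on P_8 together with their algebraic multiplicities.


image of 1: -3
image of x: -3x - 7
image of x^2: -3x^2 - 14x - 43/3
image of x^3: -3x^3 - 21x^2 - 43x - 253/9
image of x^4: -3x^4 - 28x^3 - 86x^2 - (1012/9)x - 1471/27
image of x^5: -3x^5 - 35x^4 - (430/3)x^3 - (2530/9)x^2 - (7355/27)x - 8557/81
image of x^6: -3x^6 - 42x^5 - 215x^4 - (5060/9)x^3 - (7355/9)x^2 - (17114/27)x - 50023/243
image of x^7: -3x^7 - 49x^6 - 301x^5 - (8855/9)x^4 - (51485/27)x^3 - (59899/27)x^2 - (350161/243)x - 294133/729
image of x^8: -3x^8 - 56x^7 - (1204/3)x^6 - (14168/9)x^5 - (102970/27)x^4 - (479192/81)x^3 - (1400644/243)x^2 - (2353064/729)x - 1738591/2187
the matrix is upper triangular; its diagonal is (-3, -3, -3, -3, -3, -3, -3, -3, -3)
for a triangular matrix the eigenvalues are the diagonal entries, with algebraic multiplicity their repetition count

λ = -3 (multiplicity 9)


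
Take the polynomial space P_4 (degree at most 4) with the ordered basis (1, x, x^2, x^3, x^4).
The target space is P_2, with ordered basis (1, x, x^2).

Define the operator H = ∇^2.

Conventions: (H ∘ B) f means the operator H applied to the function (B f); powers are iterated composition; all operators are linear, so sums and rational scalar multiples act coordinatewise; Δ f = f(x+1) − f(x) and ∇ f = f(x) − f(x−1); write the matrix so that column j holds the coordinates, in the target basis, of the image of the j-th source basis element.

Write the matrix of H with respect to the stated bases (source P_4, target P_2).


the matrix is [[0, 0, 2, -6, 14]; [0, 0, 0, 6, -24]; [0, 0, 0, 0, 12]] (rows listed top to bottom)

image of 1: 0
image of x: 0
image of x^2: 2
image of x^3: 6x - 6
image of x^4: 12x^2 - 24x + 14
each image's coordinates form column j of the matrix


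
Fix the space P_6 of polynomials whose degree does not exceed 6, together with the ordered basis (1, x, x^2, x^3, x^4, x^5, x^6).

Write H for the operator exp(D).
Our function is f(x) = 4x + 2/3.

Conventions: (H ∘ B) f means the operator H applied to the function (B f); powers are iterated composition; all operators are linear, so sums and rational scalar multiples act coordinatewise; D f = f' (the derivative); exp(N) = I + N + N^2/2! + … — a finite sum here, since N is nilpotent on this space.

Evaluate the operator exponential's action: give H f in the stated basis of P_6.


g(x) = 4x + 14/3

order-1 term: 4
the series for exp(D) f terminates at order 1
exp(D) f = 4x + 14/3


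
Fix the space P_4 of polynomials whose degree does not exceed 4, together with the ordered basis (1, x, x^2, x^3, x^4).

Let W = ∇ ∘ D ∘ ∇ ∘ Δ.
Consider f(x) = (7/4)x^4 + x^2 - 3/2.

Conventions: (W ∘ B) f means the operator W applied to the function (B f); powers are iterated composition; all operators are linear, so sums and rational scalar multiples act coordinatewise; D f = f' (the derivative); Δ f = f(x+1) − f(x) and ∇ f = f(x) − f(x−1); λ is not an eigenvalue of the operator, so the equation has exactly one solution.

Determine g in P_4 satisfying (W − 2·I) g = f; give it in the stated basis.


g(x) = -(7/8)x^4 - (1/2)x^2 - 39/4

write g with unknown coordinates in the stated basis and equate coefficients in (W − 2·I) g = f
solving from the highest basis element down gives g = -(7/8)x^4 - (1/2)x^2 - 39/4
check: W g = -21
so W g − 2·g = (7/4)x^4 + x^2 - 3/2 = f ✓


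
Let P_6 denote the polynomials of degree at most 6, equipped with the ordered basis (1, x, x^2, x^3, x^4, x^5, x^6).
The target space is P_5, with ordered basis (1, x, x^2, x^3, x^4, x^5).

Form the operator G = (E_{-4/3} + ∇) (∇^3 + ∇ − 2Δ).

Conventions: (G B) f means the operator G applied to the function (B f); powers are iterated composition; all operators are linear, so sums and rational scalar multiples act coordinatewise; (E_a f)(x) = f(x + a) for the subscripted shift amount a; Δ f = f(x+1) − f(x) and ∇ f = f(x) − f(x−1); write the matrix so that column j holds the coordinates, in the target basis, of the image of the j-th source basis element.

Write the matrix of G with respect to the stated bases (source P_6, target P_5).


image of 1: 0
image of x: -1
image of x^2: -2x - 7/3
image of x^3: -3x^2 - 7x + 17/3
image of x^4: -4x^3 - 14x^2 + (68/3)x - 1463/27
image of x^5: -5x^4 - (70/3)x^3 + (170/3)x^2 - (7315/27)x + 22939/81
image of x^6: -6x^5 - 35x^4 + (340/3)x^3 - (7315/9)x^2 + (45878/27)x - 122389/81
each image's coordinates form column j of the matrix

the matrix is [[0, -1, -7/3, 17/3, -1463/27, 22939/81, -122389/81]; [0, 0, -2, -7, 68/3, -7315/27, 45878/27]; [0, 0, 0, -3, -14, 170/3, -7315/9]; [0, 0, 0, 0, -4, -70/3, 340/3]; [0, 0, 0, 0, 0, -5, -35]; [0, 0, 0, 0, 0, 0, -6]] (rows listed top to bottom)


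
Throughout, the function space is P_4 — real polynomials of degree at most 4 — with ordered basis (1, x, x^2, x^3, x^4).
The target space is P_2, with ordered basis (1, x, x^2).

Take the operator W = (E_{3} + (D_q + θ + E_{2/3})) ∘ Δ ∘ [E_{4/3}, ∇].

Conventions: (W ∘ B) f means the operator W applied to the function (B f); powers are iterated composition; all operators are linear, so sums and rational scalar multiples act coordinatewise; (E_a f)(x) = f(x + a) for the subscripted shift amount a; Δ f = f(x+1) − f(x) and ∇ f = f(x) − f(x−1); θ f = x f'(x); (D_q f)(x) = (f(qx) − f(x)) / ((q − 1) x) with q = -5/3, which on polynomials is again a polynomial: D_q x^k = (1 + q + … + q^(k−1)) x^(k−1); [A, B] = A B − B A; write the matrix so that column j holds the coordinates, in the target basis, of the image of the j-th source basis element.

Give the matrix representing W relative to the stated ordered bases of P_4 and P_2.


the matrix is [[0, 0, 0, 0, 0]; [0, 0, 0, 0, 0]; [0, 0, 0, 0, 0]] (rows listed top to bottom)

image of 1: 0
image of x: 0
image of x^2: 0
image of x^3: 0
image of x^4: 0
each image's coordinates form column j of the matrix


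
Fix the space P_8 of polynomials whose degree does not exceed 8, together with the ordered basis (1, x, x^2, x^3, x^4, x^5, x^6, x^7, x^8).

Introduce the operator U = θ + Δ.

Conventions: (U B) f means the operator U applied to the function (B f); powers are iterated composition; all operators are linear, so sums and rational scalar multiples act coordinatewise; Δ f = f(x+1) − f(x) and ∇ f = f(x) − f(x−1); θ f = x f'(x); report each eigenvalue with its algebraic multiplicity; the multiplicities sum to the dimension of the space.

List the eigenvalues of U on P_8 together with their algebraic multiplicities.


image of 1: 0
image of x: x + 1
image of x^2: 2x^2 + 2x + 1
image of x^3: 3x^3 + 3x^2 + 3x + 1
image of x^4: 4x^4 + 4x^3 + 6x^2 + 4x + 1
image of x^5: 5x^5 + 5x^4 + 10x^3 + 10x^2 + 5x + 1
image of x^6: 6x^6 + 6x^5 + 15x^4 + 20x^3 + 15x^2 + 6x + 1
image of x^7: 7x^7 + 7x^6 + 21x^5 + 35x^4 + 35x^3 + 21x^2 + 7x + 1
image of x^8: 8x^8 + 8x^7 + 28x^6 + 56x^5 + 70x^4 + 56x^3 + 28x^2 + 8x + 1
the matrix is upper triangular; its diagonal is (0, 1, 2, 3, 4, 5, 6, 7, 8)
for a triangular matrix the eigenvalues are the diagonal entries, with algebraic multiplicity their repetition count

λ = 0 (multiplicity 1), λ = 1 (multiplicity 1), λ = 2 (multiplicity 1), λ = 3 (multiplicity 1), λ = 4 (multiplicity 1), λ = 5 (multiplicity 1), λ = 6 (multiplicity 1), λ = 7 (multiplicity 1), λ = 8 (multiplicity 1)


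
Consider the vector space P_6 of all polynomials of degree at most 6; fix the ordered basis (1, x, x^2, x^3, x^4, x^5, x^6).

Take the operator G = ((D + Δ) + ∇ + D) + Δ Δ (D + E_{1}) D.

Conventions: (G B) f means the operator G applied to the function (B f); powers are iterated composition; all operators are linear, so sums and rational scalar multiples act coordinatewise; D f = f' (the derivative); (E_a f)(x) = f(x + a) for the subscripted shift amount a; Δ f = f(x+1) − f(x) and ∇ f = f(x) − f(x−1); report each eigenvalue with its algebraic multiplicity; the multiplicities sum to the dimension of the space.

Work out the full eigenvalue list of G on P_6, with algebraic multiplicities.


image of 1: 0
image of x: 4
image of x^2: 8x
image of x^3: 12x^2 + 8
image of x^4: 16x^3 + 32x + 72
image of x^5: 20x^4 + 80x^2 + 360x + 372
image of x^6: 24x^5 + 160x^3 + 1080x^2 + 2232x + 1500
the matrix is upper triangular; its diagonal is (0, 0, 0, 0, 0, 0, 0)
for a triangular matrix the eigenvalues are the diagonal entries, with algebraic multiplicity their repetition count

λ = 0 (multiplicity 7)


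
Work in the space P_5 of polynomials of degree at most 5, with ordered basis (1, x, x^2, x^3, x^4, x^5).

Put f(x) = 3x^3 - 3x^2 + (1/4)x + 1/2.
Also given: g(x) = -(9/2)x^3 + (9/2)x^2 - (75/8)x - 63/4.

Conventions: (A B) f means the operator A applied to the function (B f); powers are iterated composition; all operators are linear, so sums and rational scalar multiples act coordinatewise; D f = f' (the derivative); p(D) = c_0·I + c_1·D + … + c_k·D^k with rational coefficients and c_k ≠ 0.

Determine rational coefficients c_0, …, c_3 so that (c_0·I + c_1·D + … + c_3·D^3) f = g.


D^0 f = 3x^3 - 3x^2 + (1/4)x + 1/2
D^1 f = 9x^2 - 6x + 1/4
D^2 f = 18x - 6
D^3 f = 18
matching coefficients of g against c_0 f + c_1 Df + … from the top degree down determines the c_i
solution: c_0 = -3/2, c_1 = 0, c_2 = -1/2, c_3 = -1

c_0 = -3/2, c_1 = 0, c_2 = -1/2, c_3 = -1


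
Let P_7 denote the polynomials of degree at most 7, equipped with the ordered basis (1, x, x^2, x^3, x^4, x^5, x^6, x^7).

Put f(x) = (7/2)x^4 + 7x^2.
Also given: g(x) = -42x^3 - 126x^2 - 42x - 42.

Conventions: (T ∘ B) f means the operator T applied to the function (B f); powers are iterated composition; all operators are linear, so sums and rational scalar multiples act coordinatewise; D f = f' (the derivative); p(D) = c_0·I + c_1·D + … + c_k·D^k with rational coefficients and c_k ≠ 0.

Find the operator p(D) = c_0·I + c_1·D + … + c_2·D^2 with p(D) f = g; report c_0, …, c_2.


D^0 f = (7/2)x^4 + 7x^2
D^1 f = 14x^3 + 14x
D^2 f = 42x^2 + 14
matching coefficients of g against c_0 f + c_1 Df + … from the top degree down determines the c_i
solution: c_0 = 0, c_1 = -3, c_2 = -3

p(D) = -3·D − 3·D^2, i.e. c_0 = 0, c_1 = -3, c_2 = -3


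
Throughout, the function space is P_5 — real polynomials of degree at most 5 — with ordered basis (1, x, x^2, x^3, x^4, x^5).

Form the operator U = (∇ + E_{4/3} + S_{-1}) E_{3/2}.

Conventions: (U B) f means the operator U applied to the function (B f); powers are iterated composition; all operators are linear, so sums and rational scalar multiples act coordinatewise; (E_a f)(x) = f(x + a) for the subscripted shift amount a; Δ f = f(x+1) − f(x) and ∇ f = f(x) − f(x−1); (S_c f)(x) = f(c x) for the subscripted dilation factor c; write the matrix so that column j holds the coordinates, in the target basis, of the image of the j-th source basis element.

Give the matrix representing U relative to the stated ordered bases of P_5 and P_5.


the matrix is [[2, 16/3, 221/18, 793/27, 48281/648, 96107/486]; [0, 0, 14/3, 70/3, 2443/27, 26075/81]; [0, 0, 2, 16, 221/3, 7930/27]; [0, 0, 0, 0, 28/3, 700/9]; [0, 0, 0, 0, 2, 80/3]; [0, 0, 0, 0, 0, 0]] (rows listed top to bottom)

image of 1: 2
image of x: 16/3
image of x^2: 2x^2 + (14/3)x + 221/18
image of x^3: 16x^2 + (70/3)x + 793/27
image of x^4: 2x^4 + (28/3)x^3 + (221/3)x^2 + (2443/27)x + 48281/648
image of x^5: (80/3)x^4 + (700/9)x^3 + (7930/27)x^2 + (26075/81)x + 96107/486
each image's coordinates form column j of the matrix


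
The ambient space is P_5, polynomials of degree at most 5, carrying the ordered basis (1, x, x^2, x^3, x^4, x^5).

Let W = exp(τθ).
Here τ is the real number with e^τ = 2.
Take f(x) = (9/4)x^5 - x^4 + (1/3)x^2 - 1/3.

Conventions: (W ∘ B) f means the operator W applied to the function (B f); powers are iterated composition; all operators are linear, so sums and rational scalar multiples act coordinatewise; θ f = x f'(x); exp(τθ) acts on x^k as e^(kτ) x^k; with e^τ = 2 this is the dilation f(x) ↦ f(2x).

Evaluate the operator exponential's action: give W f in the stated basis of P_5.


exp(τθ) x^k = e^(kτ) x^k; with e^τ = 2 this sends x^k to 2^k x^k
x^2 ↦ 4 x^2
x^4 ↦ 16 x^4
x^5 ↦ 32 x^5
applying this coordinatewise to f: exp(τθ) f = 72x^5 - 16x^4 + (4/3)x^2 - 1/3

the image equals g(x) = 72x^5 - 16x^4 + (4/3)x^2 - 1/3


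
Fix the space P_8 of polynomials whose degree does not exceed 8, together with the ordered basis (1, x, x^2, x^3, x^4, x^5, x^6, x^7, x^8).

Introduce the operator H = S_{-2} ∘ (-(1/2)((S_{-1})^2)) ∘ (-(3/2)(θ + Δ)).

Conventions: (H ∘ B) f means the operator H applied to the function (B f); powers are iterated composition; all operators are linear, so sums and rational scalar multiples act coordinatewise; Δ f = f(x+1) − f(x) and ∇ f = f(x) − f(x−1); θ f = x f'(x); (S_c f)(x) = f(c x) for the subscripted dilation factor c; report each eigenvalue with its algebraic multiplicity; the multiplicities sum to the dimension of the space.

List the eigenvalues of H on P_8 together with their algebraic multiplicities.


λ = -672 (multiplicity 1), λ = -120 (multiplicity 1), λ = -18 (multiplicity 1), λ = -3/2 (multiplicity 1), λ = 0 (multiplicity 1), λ = 6 (multiplicity 1), λ = 48 (multiplicity 1), λ = 288 (multiplicity 1), λ = 1536 (multiplicity 1)

image of 1: 0
image of x: -(3/2)x + 3/4
image of x^2: 6x^2 - 3x + 3/4
image of x^3: -18x^3 + 9x^2 - (9/2)x + 3/4
image of x^4: 48x^4 - 24x^3 + 18x^2 - 6x + 3/4
image of x^5: -120x^5 + 60x^4 - 60x^3 + 30x^2 - (15/2)x + 3/4
image of x^6: 288x^6 - 144x^5 + 180x^4 - 120x^3 + 45x^2 - 9x + 3/4
image of x^7: -672x^7 + 336x^6 - 504x^5 + 420x^4 - 210x^3 + 63x^2 - (21/2)x + 3/4
image of x^8: 1536x^8 - 768x^7 + 1344x^6 - 1344x^5 + 840x^4 - 336x^3 + 84x^2 - 12x + 3/4
the matrix is upper triangular; its diagonal is (0, -3/2, 6, -18, 48, -120, 288, -672, 1536)
for a triangular matrix the eigenvalues are the diagonal entries, with algebraic multiplicity their repetition count


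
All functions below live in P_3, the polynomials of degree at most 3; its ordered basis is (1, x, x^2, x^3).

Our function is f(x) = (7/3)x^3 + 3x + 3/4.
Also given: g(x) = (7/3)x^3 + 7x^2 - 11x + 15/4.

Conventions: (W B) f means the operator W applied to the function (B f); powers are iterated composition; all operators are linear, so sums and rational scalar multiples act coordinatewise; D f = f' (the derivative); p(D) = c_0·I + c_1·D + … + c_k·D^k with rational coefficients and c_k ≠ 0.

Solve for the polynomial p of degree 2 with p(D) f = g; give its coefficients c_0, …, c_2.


c_0 = 1, c_1 = 1, c_2 = -1

D^0 f = (7/3)x^3 + 3x + 3/4
D^1 f = 7x^2 + 3
D^2 f = 14x
matching coefficients of g against c_0 f + c_1 Df + … from the top degree down determines the c_i
solution: c_0 = 1, c_1 = 1, c_2 = -1


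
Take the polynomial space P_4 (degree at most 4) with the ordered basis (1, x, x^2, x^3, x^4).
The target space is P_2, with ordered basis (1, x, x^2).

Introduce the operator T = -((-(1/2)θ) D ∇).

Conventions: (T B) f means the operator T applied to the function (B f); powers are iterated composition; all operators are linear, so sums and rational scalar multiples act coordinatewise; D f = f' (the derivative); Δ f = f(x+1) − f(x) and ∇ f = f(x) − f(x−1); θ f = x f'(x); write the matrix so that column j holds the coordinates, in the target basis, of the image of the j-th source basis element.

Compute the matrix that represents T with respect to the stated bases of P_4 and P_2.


the matrix is [[0, 0, 0, 0, 0]; [0, 0, 0, 3, -6]; [0, 0, 0, 0, 12]] (rows listed top to bottom)

image of 1: 0
image of x: 0
image of x^2: 0
image of x^3: 3x
image of x^4: 12x^2 - 6x
each image's coordinates form column j of the matrix


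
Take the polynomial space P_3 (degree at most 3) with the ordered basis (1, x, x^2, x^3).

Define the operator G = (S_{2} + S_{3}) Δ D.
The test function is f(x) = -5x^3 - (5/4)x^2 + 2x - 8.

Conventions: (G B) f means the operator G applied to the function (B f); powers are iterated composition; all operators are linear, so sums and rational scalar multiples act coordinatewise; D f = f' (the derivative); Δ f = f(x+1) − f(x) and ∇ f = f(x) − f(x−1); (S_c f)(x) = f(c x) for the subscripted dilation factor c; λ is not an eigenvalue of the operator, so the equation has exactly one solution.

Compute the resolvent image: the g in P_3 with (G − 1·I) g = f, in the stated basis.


the image equals g(x) = 5x^3 + (5/4)x^2 + 148x + 43

write g with unknown coordinates in the stated basis and equate coefficients in (G − 1·I) g = f
solving from the highest basis element down gives g = 5x^3 + (5/4)x^2 + 148x + 43
check: G g = 150x + 35
so G g − 1·g = -5x^3 - (5/4)x^2 + 2x - 8 = f ✓


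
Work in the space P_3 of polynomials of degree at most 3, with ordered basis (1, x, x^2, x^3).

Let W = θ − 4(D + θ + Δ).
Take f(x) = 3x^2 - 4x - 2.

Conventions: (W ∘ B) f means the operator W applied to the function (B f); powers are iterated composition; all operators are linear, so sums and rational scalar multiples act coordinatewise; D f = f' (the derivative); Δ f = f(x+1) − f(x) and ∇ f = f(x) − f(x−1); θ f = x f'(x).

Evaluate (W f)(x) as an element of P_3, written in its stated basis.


θ f = 6x^2 - 4x
D f = 6x - 4
θ f = 6x^2 - 4x
Δ f = 6x - 1
(D + θ + Δ) f = 6x^2 + 8x - 5
(-4(D + θ + Δ)) f = -24x^2 - 32x + 20
(θ − 4(D + θ + Δ)) f = -18x^2 - 36x + 20

the result is g(x) = -18x^2 - 36x + 20


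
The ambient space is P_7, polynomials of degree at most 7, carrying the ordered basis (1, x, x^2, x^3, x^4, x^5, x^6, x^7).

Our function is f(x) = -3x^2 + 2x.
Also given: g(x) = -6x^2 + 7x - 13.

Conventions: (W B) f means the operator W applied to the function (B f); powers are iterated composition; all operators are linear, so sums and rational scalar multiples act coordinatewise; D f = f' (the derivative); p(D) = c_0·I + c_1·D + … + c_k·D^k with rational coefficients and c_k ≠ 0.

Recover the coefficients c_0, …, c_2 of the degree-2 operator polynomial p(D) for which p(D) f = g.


p(D) = 2·I − (1/2)·D + 2·D^2, i.e. c_0 = 2, c_1 = -1/2, c_2 = 2

D^0 f = -3x^2 + 2x
D^1 f = -6x + 2
D^2 f = -6
matching coefficients of g against c_0 f + c_1 Df + … from the top degree down determines the c_i
solution: c_0 = 2, c_1 = -1/2, c_2 = 2


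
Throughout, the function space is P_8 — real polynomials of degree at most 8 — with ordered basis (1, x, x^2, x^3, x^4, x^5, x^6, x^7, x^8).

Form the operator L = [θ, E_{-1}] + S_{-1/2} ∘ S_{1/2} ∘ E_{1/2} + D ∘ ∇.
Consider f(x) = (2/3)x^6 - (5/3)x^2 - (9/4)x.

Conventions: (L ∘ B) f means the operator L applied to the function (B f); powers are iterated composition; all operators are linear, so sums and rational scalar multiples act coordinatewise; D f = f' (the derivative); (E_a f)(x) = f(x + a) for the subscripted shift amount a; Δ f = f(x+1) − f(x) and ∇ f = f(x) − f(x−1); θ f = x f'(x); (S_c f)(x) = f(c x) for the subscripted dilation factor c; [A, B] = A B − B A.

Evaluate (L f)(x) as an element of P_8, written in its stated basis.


the image equals g(x) = (1/6144)x^6 + (2047/512)x^5 + (5/512)x^4 - (5/192)x^3 - (25/384)x^2 - (229/96)x - 121/32

E_{-1} f = (2/3)x^6 - 4x^5 + 10x^4 - (40/3)x^3 + (25/3)x^2 - (35/12)x + 5/4
θ E_{-1} f = 4x^6 - 20x^5 + 40x^4 - 40x^3 + (50/3)x^2 - (35/12)x
θ f = 4x^6 - (10/3)x^2 - (9/4)x
E_{-1} θ f = 4x^6 - 24x^5 + 60x^4 - 80x^3 + (170/3)x^2 - (235/12)x + 35/12
[θ, E_{-1}] f = 4x^5 - 20x^4 + 40x^3 - 40x^2 + (50/3)x - 35/12
E_{1/2} f = (2/3)x^6 + 2x^5 + (5/2)x^4 + (5/3)x^3 - (25/24)x^2 - (91/24)x - 49/32
S_{1/2} E_{1/2} f = (1/96)x^6 + (1/16)x^5 + (5/32)x^4 + (5/24)x^3 - (25/96)x^2 - (91/48)x - 49/32
S_{-1/2} S_{1/2} E_{1/2} f = (1/6144)x^6 - (1/512)x^5 + (5/512)x^4 - (5/192)x^3 - (25/384)x^2 + (91/96)x - 49/32
∇ f = 4x^5 - 10x^4 + (40/3)x^3 - 10x^2 + (2/3)x - 5/4
D ∇ f = 20x^4 - 40x^3 + 40x^2 - 20x + 2/3
([θ, E_{-1}] + S_{-1/2} ∘ S_{1/2} ∘ E_{1/2} + D ∘ ∇) f = (1/6144)x^6 + (2047/512)x^5 + (5/512)x^4 - (5/192)x^3 - (25/384)x^2 - (229/96)x - 121/32
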